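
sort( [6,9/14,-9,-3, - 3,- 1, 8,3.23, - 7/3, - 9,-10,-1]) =[-10,-9,  -  9, - 3,-3, - 7/3, - 1,-1,9/14, 3.23, 6, 8] 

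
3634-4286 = -652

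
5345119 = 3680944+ 1664175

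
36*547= 19692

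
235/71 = 235/71 =3.31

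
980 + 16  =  996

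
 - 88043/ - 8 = 11005 + 3/8 = 11005.38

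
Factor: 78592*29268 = 2300230656  =  2^10*3^3*271^1*307^1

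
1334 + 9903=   11237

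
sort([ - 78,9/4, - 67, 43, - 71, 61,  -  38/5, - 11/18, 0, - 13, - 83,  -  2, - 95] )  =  [-95,  -  83, - 78, - 71, - 67, -13, -38/5, - 2, - 11/18, 0, 9/4, 43, 61]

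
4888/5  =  977 + 3/5 = 977.60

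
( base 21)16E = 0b1001000101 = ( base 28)KL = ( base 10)581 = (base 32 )I5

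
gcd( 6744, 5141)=1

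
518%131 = 125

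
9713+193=9906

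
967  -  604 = 363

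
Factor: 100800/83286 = 2^5*5^2 * 661^(-1 ) = 800/661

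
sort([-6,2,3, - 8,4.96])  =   [-8, - 6,  2, 3, 4.96]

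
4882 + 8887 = 13769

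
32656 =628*52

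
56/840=1/15 = 0.07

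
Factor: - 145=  - 5^1*29^1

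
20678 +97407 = 118085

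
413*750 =309750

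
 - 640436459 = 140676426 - 781112885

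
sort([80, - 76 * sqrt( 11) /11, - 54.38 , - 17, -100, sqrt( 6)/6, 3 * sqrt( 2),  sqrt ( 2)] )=[ - 100, - 54.38, - 76*sqrt(11)/11,- 17,sqrt (6) /6, sqrt (2), 3 * sqrt( 2 ),  80 ] 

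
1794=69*26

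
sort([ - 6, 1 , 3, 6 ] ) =[ - 6, 1,3,6]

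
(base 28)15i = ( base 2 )1110101110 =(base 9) 1256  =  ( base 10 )942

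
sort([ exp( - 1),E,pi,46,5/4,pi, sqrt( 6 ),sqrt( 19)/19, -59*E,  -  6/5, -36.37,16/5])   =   [  -  59*E, - 36.37, - 6/5,  sqrt( 19) /19, exp( -1 ),5/4, sqrt ( 6 ), E,  pi,pi,16/5 , 46]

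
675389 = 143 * 4723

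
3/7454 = 3/7454 = 0.00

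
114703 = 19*6037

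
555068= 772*719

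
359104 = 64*5611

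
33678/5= 6735 + 3/5 = 6735.60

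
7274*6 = 43644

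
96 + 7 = 103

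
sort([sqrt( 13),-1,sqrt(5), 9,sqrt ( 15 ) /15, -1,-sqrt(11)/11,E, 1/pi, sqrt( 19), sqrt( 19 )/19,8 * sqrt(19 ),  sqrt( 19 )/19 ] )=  [ - 1, - 1, - sqrt( 11)/11,sqrt( 19)/19,sqrt( 19) /19,sqrt( 15 ) /15,1/pi,sqrt( 5),  E,sqrt ( 13 ),sqrt( 19 ),9,8 * sqrt( 19)]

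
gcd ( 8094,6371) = 1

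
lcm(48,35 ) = 1680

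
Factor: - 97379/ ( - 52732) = 2^( - 2)*13183^(-1 )*97379^1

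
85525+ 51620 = 137145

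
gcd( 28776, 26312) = 88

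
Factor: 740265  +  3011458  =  3751723^1  =  3751723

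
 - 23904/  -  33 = 724 + 4/11 = 724.36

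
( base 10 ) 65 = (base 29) 27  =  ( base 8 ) 101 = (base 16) 41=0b1000001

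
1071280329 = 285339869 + 785940460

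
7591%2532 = 2527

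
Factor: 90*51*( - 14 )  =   - 2^2*3^3*5^1*7^1*17^1 = - 64260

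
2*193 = 386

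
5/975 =1/195 = 0.01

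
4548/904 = 5 + 7/226=5.03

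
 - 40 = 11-51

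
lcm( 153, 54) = 918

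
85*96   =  8160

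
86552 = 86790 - 238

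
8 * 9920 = 79360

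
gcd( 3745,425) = 5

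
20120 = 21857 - 1737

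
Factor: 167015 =5^1*33403^1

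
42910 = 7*6130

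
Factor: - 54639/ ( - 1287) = 467/11 = 11^( - 1)*467^1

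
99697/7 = 14242 + 3/7 =14242.43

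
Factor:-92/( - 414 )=2^1*3^ ( - 2 )=2/9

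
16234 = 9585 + 6649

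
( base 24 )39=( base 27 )30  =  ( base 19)45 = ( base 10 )81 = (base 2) 1010001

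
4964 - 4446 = 518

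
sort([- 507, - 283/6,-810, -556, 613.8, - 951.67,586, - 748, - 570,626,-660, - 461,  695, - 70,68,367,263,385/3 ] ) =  [ - 951.67,  -  810 , - 748 ,  -  660, - 570, - 556 , - 507, - 461, - 70, - 283/6,68,  385/3,263, 367,586, 613.8,626,  695]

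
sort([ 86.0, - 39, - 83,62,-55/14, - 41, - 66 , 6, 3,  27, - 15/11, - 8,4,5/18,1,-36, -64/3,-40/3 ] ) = [ - 83,-66, - 41, - 39, - 36, - 64/3,-40/3,  -  8,-55/14, - 15/11,  5/18,1,3,4,6 , 27,62,86.0 ] 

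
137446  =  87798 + 49648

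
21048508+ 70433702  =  91482210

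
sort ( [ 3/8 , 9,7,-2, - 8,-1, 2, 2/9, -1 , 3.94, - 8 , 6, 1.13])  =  [ - 8, - 8, -2, - 1, - 1, 2/9 , 3/8,1.13, 2, 3.94,6,7, 9 ] 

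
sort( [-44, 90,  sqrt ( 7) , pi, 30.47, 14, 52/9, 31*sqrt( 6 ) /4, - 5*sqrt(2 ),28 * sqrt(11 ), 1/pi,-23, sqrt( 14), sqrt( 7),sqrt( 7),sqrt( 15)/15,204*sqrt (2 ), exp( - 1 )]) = [ - 44 ,-23, - 5 * sqrt(2 ),sqrt(15 )/15,1/pi , exp( - 1),  sqrt( 7 ), sqrt(7), sqrt( 7), pi, sqrt( 14 ), 52/9, 14, 31*sqrt (6 )/4,30.47,90,28*sqrt ( 11),204*sqrt(2) ] 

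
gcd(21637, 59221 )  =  1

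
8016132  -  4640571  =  3375561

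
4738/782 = 6 + 1/17 = 6.06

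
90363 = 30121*3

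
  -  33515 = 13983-47498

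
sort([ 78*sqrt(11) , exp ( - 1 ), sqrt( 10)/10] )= [ sqrt(10)/10,exp( - 1), 78 * sqrt(11)]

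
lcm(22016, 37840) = 1210880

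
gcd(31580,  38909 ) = 1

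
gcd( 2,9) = 1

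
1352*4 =5408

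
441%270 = 171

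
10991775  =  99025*111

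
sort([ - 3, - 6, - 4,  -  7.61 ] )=[ - 7.61, - 6 , - 4, - 3]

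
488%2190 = 488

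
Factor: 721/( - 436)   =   - 2^(-2)*7^1*103^1*109^( - 1)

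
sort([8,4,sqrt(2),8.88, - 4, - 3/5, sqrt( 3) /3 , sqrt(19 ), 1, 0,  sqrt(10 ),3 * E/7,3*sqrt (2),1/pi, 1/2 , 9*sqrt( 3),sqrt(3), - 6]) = [ - 6, - 4,  -  3/5,  0,1/pi,1/2, sqrt( 3 ) /3,1, 3*E/7 , sqrt( 2 ), sqrt(3 ), sqrt(10) , 4, 3*sqrt( 2 ),sqrt(19 ), 8,  8.88,  9*sqrt( 3) ]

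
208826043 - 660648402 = - 451822359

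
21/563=21/563=0.04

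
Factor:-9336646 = - 2^1*  11^1*397^1*1069^1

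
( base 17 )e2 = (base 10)240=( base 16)f0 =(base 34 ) 72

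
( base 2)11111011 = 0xfb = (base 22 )b9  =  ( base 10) 251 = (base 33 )7K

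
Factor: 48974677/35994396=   2^( -2 )*3^( - 1 )*1123^( - 1 )*2671^( - 1)*48974677^1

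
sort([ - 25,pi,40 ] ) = [  -  25,pi,  40]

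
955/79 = 955/79 = 12.09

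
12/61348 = 3/15337 = 0.00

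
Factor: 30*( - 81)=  - 2^1 * 3^5*5^1 =-  2430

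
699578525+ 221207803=920786328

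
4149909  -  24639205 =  - 20489296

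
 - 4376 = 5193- 9569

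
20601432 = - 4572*( - 4506)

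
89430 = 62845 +26585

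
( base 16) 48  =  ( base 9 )80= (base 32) 28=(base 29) 2E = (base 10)72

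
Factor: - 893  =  -19^1*47^1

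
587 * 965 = 566455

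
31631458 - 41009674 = - 9378216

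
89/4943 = 89/4943 = 0.02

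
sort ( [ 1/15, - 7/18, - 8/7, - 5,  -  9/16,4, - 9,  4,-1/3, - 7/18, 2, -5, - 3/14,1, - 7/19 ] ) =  [ - 9,-5,-5, - 8/7,-9/16, - 7/18, - 7/18, - 7/19 , - 1/3, - 3/14, 1/15,1,2 , 4,4]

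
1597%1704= 1597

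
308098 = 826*373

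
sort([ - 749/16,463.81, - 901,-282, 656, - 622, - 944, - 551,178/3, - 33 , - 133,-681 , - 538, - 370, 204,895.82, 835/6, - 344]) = [ -944,  -  901,-681, - 622 , - 551, - 538, - 370,-344, - 282, - 133, - 749/16, - 33, 178/3,835/6, 204, 463.81, 656 , 895.82 ]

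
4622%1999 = 624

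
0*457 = 0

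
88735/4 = 22183 + 3/4 =22183.75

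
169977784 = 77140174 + 92837610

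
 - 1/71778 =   -  1/71778 = -0.00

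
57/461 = 57/461 = 0.12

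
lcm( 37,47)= 1739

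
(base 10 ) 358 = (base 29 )ca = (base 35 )a8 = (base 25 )e8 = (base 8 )546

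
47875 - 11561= 36314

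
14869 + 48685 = 63554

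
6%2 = 0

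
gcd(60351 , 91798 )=1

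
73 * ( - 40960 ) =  - 2990080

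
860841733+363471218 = 1224312951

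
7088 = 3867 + 3221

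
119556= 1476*81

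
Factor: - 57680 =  - 2^4 * 5^1*7^1*103^1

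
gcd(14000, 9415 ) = 35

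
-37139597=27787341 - 64926938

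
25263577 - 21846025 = 3417552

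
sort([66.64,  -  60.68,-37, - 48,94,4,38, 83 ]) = [-60.68, - 48,-37, 4,38,66.64, 83,94]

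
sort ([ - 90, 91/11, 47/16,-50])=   [ - 90, - 50,47/16,91/11 ]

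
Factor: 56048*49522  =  2775609056 = 2^5 * 11^1*31^1*113^1*2251^1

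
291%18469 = 291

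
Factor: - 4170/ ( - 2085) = 2= 2^1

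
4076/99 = 41 + 17/99 =41.17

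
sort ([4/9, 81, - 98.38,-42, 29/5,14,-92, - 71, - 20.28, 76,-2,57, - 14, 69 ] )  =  [- 98.38, - 92, - 71, - 42, - 20.28,-14,  -  2 , 4/9, 29/5, 14, 57,69,76,81]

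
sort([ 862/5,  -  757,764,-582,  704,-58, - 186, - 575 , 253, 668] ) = [ - 757, - 582 , - 575, - 186,-58,862/5,  253,668, 704,764] 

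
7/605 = 7/605 = 0.01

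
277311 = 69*4019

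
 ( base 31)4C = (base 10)136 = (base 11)114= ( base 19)73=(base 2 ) 10001000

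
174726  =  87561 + 87165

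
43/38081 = 43/38081 = 0.00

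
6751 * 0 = 0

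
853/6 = 853/6= 142.17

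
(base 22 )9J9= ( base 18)EDD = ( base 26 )71p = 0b1001010101111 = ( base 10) 4783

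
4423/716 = 6 + 127/716=6.18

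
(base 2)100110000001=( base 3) 10100010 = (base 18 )793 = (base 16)981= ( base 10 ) 2433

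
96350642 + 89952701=186303343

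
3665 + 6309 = 9974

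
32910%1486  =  218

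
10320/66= 1720/11 = 156.36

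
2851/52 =54+43/52  =  54.83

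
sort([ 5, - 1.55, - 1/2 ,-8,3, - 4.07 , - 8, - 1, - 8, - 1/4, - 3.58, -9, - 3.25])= [- 9,- 8, - 8, - 8, - 4.07, - 3.58, - 3.25, - 1.55, -1, - 1/2, - 1/4,3,5]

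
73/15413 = 73/15413= 0.00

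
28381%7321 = 6418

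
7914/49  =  7914/49   =  161.51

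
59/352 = 59/352 = 0.17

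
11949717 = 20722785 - 8773068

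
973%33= 16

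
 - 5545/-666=8+217/666 = 8.33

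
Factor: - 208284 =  - 2^2*3^1*17^1*1021^1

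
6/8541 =2/2847 = 0.00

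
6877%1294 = 407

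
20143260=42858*470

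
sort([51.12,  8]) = [ 8,51.12 ] 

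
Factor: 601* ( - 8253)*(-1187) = 5887582911 = 3^2*7^1*131^1*601^1*1187^1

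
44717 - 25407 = 19310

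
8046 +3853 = 11899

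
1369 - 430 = 939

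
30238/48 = 629+23/24 = 629.96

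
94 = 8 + 86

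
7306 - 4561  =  2745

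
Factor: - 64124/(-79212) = 17/21= 3^( - 1 )*7^( - 1 )*17^1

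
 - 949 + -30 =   -  979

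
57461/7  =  8208 + 5/7=8208.71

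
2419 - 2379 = 40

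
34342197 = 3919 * 8763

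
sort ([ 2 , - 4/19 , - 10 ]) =[ - 10, - 4/19,2 ]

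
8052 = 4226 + 3826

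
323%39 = 11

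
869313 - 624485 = 244828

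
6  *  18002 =108012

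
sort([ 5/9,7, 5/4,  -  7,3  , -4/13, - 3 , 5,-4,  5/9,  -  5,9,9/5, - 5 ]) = [ - 7, - 5, - 5 , - 4, - 3, - 4/13 , 5/9, 5/9,  5/4,9/5, 3,5,7,9]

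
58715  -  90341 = -31626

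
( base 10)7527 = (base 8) 16547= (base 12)4433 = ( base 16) 1d67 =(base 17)190D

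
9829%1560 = 469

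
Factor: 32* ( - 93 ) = -2976 = -2^5*3^1*31^1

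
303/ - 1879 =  - 1 + 1576/1879 = - 0.16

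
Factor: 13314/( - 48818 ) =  -3^1*11^(-1) = - 3/11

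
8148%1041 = 861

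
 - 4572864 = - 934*4896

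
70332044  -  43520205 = 26811839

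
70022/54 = 35011/27 = 1296.70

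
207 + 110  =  317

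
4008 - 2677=1331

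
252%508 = 252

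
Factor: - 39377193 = -3^1*523^1*25097^1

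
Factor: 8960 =2^8*5^1 * 7^1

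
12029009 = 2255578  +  9773431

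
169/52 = 13/4 = 3.25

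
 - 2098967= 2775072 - 4874039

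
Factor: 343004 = 2^2*85751^1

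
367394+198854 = 566248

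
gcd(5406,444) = 6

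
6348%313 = 88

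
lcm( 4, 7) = 28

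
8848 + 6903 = 15751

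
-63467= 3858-67325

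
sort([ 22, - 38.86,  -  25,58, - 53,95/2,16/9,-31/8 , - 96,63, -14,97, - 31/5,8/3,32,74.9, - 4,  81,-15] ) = [- 96, - 53 , - 38.86,  -  25 , - 15, - 14, -31/5, - 4,  -  31/8,16/9,8/3,22,32, 95/2, 58,63,74.9,81,97]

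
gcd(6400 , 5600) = 800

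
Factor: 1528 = 2^3*191^1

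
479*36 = 17244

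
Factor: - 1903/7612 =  - 1/4 = - 2^(  -  2 ) 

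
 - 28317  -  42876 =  - 71193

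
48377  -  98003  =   - 49626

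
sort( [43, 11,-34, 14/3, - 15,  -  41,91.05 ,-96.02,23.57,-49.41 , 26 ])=[ - 96.02, - 49.41,- 41, - 34 , - 15, 14/3,  11 , 23.57, 26,43, 91.05]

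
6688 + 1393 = 8081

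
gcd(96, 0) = 96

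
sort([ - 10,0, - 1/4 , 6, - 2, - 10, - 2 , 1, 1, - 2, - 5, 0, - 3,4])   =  [-10, - 10, - 5, - 3, - 2,  -  2, - 2,-1/4 , 0, 0, 1, 1, 4, 6] 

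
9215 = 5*1843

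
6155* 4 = 24620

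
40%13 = 1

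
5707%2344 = 1019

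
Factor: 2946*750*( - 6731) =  - 2^2*3^2 * 5^3*53^1*127^1*491^1 = -14872144500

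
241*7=1687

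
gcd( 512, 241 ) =1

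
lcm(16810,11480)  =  470680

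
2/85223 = 2/85223= 0.00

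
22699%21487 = 1212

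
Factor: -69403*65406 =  - 4539372618 = - 2^1*3^1*11^1*991^1*69403^1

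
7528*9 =67752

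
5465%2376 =713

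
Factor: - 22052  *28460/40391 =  - 627599920/40391 = - 2^4*5^1*13^(  -  2)*37^1*149^1*239^( - 1)*1423^1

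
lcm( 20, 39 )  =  780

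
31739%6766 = 4675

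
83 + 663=746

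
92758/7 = 92758/7  =  13251.14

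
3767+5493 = 9260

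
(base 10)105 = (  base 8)151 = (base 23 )4D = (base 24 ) 49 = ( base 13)81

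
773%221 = 110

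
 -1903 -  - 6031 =4128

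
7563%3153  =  1257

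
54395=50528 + 3867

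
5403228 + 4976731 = 10379959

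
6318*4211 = 26605098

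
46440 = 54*860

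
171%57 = 0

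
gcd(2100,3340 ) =20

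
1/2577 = 1/2577 = 0.00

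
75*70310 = 5273250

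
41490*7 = 290430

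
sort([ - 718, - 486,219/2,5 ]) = [ - 718,-486, 5, 219/2 ] 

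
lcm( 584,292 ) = 584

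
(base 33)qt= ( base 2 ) 1101110111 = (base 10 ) 887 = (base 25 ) 1AC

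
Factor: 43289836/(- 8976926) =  - 2^1 * 7^ ( - 1 ) * 71^1*743^( - 1)*863^(  -  1) * 152429^1 = - 21644918/4488463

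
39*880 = 34320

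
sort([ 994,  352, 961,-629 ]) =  [ - 629  ,  352,961,994 ] 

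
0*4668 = 0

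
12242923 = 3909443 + 8333480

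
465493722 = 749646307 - 284152585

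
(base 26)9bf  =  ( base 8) 14361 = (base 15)1d5a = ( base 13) 2ba2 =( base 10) 6385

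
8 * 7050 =56400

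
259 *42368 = 10973312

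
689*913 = 629057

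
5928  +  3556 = 9484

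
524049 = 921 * 569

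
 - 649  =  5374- 6023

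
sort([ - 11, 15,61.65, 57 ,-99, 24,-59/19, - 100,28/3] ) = [-100, - 99, - 11, - 59/19,28/3,15, 24,57,61.65]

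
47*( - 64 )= - 3008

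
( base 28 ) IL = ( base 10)525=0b1000001101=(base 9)643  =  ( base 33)fu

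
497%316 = 181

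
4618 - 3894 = 724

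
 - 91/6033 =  - 91/6033 = - 0.02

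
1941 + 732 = 2673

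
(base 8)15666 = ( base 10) 7094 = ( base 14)282a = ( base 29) 8CI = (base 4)1232312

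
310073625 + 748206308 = 1058279933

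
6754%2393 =1968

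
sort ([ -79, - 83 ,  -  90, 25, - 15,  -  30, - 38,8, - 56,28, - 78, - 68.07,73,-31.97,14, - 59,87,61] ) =[- 90, - 83, - 79, - 78, - 68.07, - 59, -56,-38,- 31.97, - 30, - 15, 8, 14,25, 28, 61,  73, 87] 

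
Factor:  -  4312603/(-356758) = 2^( - 1)*29^( - 1)*941^1* 4583^1 * 6151^( - 1)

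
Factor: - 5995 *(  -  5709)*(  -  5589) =  -  191286067995=- 3^6*5^1*11^2* 23^1*109^1*173^1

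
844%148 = 104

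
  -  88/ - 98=44/49= 0.90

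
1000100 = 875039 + 125061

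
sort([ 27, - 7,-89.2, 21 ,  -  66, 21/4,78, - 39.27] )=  [ - 89.2,  -  66, - 39.27, -7 , 21/4 , 21,27 , 78]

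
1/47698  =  1/47698 = 0.00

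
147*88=12936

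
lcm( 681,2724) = 2724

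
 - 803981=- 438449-365532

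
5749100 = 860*6685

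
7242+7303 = 14545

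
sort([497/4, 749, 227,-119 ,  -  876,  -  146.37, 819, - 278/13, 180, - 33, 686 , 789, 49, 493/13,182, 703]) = [ - 876, - 146.37, - 119,-33,-278/13, 493/13, 49, 497/4, 180,182,227, 686, 703, 749, 789, 819]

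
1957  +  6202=8159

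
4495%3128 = 1367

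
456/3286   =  228/1643= 0.14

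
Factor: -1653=  -  3^1*19^1*29^1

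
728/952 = 13/17 = 0.76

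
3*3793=11379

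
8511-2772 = 5739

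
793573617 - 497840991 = 295732626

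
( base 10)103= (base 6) 251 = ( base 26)3p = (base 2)1100111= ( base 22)4F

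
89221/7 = 12745+6/7 = 12745.86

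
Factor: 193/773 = 193^1* 773^ ( - 1 ) 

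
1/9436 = 1/9436  =  0.00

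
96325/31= 3107+8/31=3107.26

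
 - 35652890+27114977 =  - 8537913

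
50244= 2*25122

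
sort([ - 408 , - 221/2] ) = [ - 408,  -  221/2]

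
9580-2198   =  7382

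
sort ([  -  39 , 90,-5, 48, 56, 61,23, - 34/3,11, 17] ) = [ - 39, - 34/3,-5,  11,17, 23, 48,56, 61,90]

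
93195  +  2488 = 95683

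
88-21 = 67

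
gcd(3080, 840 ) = 280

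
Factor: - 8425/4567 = -5^2*337^1*4567^( -1)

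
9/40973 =9/40973 = 0.00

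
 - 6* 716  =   - 4296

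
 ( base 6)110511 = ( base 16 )242b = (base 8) 22053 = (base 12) 5437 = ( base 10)9259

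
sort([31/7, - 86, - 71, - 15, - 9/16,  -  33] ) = [ - 86,-71, - 33, - 15, - 9/16, 31/7] 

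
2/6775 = 2/6775 = 0.00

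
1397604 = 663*2108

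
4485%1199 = 888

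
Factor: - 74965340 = -2^2*5^1*43^1*61^1 * 1429^1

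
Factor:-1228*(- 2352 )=2888256 = 2^6  *3^1*7^2*307^1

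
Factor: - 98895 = - 3^1*5^1* 19^1 * 347^1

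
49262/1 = 49262 = 49262.00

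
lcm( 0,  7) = 0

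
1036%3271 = 1036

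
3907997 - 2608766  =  1299231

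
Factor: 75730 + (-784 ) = 2^1*3^1*12491^1 = 74946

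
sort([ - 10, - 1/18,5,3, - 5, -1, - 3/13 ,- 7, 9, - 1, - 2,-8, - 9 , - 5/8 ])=[ - 10, - 9 ,-8, - 7,- 5,- 2 , - 1, - 1, - 5/8, - 3/13,  -  1/18, 3,5,9 ] 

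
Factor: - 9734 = - 2^1 *31^1*157^1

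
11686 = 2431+9255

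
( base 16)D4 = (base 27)7n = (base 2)11010100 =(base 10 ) 212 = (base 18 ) BE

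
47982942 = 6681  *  7182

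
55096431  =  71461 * 771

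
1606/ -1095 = -2 + 8/15 =-1.47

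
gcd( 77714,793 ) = 793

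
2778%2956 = 2778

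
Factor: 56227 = 59^1 *953^1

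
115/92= 5/4=1.25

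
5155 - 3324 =1831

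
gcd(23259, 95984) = 1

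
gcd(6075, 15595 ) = 5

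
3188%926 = 410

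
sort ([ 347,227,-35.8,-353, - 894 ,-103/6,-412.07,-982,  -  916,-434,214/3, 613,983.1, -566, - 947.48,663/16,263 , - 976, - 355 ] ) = [ - 982,- 976,-947.48 , - 916 , - 894, -566,- 434, - 412.07,-355, - 353,-35.8, - 103/6,663/16,214/3,227 , 263, 347, 613, 983.1] 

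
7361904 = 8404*876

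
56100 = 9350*6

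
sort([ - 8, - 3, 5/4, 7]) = [-8, - 3, 5/4,7 ]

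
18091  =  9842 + 8249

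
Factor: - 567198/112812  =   - 2^( - 1 ) *3^1*7^( - 1)*  17^(-1)*79^(  -  1)*31511^1= - 94533/18802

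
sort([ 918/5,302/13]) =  [302/13, 918/5]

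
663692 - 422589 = 241103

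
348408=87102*4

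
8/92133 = 8/92133= 0.00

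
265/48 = 265/48 = 5.52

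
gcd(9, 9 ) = 9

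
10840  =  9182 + 1658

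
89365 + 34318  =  123683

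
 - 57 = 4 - 61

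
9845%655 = 20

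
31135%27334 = 3801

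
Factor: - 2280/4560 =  - 1/2 = - 2^( - 1)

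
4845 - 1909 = 2936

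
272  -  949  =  -677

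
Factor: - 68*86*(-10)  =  58480= 2^4*5^1*17^1*43^1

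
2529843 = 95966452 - 93436609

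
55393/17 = 55393/17 = 3258.41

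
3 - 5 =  - 2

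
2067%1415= 652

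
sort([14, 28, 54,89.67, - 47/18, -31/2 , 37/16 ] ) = [-31/2,- 47/18 , 37/16, 14,28, 54,89.67 ]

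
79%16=15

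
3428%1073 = 209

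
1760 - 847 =913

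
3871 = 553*7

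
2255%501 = 251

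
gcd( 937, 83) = 1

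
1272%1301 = 1272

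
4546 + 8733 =13279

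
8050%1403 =1035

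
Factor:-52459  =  -11^1*19^1*251^1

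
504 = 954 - 450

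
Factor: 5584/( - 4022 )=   -  2^3*349^1*2011^(-1 ) = - 2792/2011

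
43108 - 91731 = -48623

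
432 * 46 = 19872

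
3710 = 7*530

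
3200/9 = 3200/9 = 355.56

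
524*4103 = 2149972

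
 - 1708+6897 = 5189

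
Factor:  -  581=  - 7^1*83^1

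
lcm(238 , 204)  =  1428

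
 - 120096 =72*(  -  1668)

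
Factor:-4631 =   -  11^1*421^1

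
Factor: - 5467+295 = - 2^2 * 3^1*431^1 = - 5172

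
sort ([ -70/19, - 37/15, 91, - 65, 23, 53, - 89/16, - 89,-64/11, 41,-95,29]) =[ - 95, - 89, - 65  , -64/11 ,  -  89/16, - 70/19, - 37/15,23,29,41, 53, 91]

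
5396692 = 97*55636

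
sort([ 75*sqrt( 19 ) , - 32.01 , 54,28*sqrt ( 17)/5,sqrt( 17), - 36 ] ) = [  -  36, - 32.01,sqrt( 17 ),28*sqrt( 17 ) /5,54, 75*sqrt (19)]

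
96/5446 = 48/2723=0.02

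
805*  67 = 53935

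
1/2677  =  1/2677 = 0.00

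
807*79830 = 64422810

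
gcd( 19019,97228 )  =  1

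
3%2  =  1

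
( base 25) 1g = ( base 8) 51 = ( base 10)41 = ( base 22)1j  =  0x29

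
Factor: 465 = 3^1*5^1*31^1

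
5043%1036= 899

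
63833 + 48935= 112768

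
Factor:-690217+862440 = 172223  =  172223^1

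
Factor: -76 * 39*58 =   -  2^3 * 3^1 * 13^1*19^1* 29^1 = - 171912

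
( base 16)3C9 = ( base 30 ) 129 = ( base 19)2D0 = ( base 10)969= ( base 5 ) 12334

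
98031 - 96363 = 1668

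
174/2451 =58/817 = 0.07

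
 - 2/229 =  - 2/229  =  - 0.01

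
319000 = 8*39875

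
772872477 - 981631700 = - 208759223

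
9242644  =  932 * 9917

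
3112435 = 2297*1355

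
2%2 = 0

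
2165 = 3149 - 984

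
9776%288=272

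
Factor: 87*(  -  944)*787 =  - 2^4*3^1*29^1*59^1*787^1=- 64634736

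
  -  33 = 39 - 72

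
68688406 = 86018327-17329921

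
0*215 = 0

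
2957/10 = 295 + 7/10 = 295.70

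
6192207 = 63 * 98289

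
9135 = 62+9073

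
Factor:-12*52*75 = -2^4 * 3^2*5^2*13^1 = -46800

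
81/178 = 81/178 = 0.46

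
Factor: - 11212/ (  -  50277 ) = 2^2*3^(-1)*2803^1 * 16759^( - 1)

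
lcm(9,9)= 9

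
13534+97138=110672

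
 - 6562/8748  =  -3281/4374=- 0.75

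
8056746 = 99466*81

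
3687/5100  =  1229/1700 = 0.72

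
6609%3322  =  3287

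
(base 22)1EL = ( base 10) 813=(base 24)19L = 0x32d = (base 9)1103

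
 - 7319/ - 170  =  43 +9/170 = 43.05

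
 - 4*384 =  - 1536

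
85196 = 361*236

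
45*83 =3735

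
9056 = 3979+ 5077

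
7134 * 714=5093676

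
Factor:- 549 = -3^2 * 61^1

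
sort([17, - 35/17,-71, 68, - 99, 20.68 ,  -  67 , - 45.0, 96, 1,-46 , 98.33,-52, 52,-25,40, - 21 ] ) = [-99,-71, - 67,-52,-46, - 45.0, - 25,-21,-35/17, 1, 17, 20.68, 40, 52, 68, 96,  98.33 ]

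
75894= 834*91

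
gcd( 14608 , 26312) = 88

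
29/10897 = 29/10897=0.00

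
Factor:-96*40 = - 3840 = -2^8*3^1*5^1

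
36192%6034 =6022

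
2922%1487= 1435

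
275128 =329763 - 54635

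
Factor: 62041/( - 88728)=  - 2^ (-3)*3^( -1)*7^1*3697^( - 1 )*8863^1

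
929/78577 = 929/78577=0.01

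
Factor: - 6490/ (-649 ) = 10 = 2^1*5^1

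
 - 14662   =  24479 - 39141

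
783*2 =1566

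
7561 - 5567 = 1994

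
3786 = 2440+1346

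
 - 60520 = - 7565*8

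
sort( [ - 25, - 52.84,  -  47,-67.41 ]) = [ - 67.41 , - 52.84,-47,-25]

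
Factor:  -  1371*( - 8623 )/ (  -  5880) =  - 3940711/1960  =  - 2^( - 3 )* 5^(  -  1 )*7^(-2 )*457^1*8623^1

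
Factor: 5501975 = 5^2*101^1*2179^1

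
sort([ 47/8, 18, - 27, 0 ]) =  [ - 27 , 0, 47/8,  18] 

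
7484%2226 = 806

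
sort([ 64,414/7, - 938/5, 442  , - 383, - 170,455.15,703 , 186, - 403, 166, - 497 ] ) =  [  -  497,  -  403, - 383, - 938/5, - 170,414/7 , 64,166,  186,442,  455.15, 703] 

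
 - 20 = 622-642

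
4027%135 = 112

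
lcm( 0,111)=0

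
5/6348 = 5/6348  =  0.00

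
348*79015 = 27497220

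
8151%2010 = 111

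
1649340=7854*210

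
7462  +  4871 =12333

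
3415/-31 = -111 + 26/31= - 110.16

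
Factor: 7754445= 3^2*5^1*172321^1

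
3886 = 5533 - 1647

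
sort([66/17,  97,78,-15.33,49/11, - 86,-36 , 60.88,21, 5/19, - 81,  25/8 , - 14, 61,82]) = [-86,-81,-36,- 15.33,- 14, 5/19 , 25/8,66/17 , 49/11,21, 60.88,61, 78, 82,97] 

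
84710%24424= 11438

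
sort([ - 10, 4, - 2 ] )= [ - 10, - 2,4] 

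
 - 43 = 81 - 124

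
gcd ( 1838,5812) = 2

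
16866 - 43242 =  - 26376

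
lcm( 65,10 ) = 130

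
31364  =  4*7841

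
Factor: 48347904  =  2^8*3^1*11^1*59^1 * 97^1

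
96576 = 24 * 4024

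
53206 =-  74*(-719) 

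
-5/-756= 5/756 = 0.01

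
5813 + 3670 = 9483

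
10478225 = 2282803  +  8195422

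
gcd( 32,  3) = 1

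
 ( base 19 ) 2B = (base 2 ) 110001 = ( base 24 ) 21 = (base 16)31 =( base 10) 49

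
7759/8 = 7759/8= 969.88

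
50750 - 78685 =-27935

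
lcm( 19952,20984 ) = 1217072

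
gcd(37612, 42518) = 2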